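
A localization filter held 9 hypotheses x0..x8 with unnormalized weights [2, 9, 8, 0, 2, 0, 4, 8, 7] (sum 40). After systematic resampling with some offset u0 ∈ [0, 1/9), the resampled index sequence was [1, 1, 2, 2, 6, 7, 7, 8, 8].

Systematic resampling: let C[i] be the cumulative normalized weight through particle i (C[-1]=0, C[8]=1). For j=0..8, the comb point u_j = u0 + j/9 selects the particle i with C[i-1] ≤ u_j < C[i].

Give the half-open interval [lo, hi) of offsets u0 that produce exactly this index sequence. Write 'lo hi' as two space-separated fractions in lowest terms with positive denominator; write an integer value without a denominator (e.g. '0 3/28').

29/360 1/9

C = [1/20, 11/40, 19/40, 19/40, 21/40, 21/40, 5/8, 33/40, 1]
j=0 picked index 1: u0 ∈ [1/20, 11/40)
j=1 picked index 1: u0 ∈ [-11/180, 59/360)
j=2 picked index 2: u0 ∈ [19/360, 91/360)
j=3 picked index 2: u0 ∈ [-7/120, 17/120)
j=4 picked index 6: u0 ∈ [29/360, 13/72)
j=5 picked index 7: u0 ∈ [5/72, 97/360)
j=6 picked index 7: u0 ∈ [-1/24, 19/120)
j=7 picked index 8: u0 ∈ [17/360, 2/9)
j=8 picked index 8: u0 ∈ [-23/360, 1/9)
intersection: [29/360, 1/9)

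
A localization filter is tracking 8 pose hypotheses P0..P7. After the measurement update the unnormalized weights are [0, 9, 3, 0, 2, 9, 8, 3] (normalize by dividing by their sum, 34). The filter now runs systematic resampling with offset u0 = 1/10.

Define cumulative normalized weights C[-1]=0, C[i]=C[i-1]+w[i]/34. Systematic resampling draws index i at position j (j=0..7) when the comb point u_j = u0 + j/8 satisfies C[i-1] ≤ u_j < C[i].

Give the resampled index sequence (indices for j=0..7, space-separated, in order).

C = [0, 9/34, 6/17, 6/17, 7/17, 23/34, 31/34, 1]
j=0: u_0=1/10 ∈ [0, 9/34) → index 1
j=1: u_1=9/40 ∈ [0, 9/34) → index 1
j=2: u_2=7/20 ∈ [9/34, 6/17) → index 2
j=3: u_3=19/40 ∈ [7/17, 23/34) → index 5
j=4: u_4=3/5 ∈ [7/17, 23/34) → index 5
j=5: u_5=29/40 ∈ [23/34, 31/34) → index 6
j=6: u_6=17/20 ∈ [23/34, 31/34) → index 6
j=7: u_7=39/40 ∈ [31/34, 1) → index 7

1 1 2 5 5 6 6 7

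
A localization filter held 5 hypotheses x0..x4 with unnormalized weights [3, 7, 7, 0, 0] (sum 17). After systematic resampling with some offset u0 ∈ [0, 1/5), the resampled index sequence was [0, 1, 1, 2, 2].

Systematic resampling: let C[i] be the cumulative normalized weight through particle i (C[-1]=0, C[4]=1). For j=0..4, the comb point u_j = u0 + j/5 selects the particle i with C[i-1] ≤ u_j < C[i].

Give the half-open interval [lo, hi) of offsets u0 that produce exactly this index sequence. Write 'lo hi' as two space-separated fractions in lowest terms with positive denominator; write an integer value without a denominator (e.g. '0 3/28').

0 3/17

C = [3/17, 10/17, 1, 1, 1]
j=0 picked index 0: u0 ∈ [0, 3/17)
j=1 picked index 1: u0 ∈ [-2/85, 33/85)
j=2 picked index 1: u0 ∈ [-19/85, 16/85)
j=3 picked index 2: u0 ∈ [-1/85, 2/5)
j=4 picked index 2: u0 ∈ [-18/85, 1/5)
intersection: [0, 3/17)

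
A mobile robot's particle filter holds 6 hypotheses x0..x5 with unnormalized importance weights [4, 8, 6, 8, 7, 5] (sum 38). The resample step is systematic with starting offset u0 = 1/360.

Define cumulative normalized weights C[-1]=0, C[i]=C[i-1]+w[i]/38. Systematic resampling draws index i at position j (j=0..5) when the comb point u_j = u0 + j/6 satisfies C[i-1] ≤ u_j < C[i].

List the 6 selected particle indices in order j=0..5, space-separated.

0 1 2 3 3 4

C = [2/19, 6/19, 9/19, 13/19, 33/38, 1]
j=0: u_0=1/360 ∈ [0, 2/19) → index 0
j=1: u_1=61/360 ∈ [2/19, 6/19) → index 1
j=2: u_2=121/360 ∈ [6/19, 9/19) → index 2
j=3: u_3=181/360 ∈ [9/19, 13/19) → index 3
j=4: u_4=241/360 ∈ [9/19, 13/19) → index 3
j=5: u_5=301/360 ∈ [13/19, 33/38) → index 4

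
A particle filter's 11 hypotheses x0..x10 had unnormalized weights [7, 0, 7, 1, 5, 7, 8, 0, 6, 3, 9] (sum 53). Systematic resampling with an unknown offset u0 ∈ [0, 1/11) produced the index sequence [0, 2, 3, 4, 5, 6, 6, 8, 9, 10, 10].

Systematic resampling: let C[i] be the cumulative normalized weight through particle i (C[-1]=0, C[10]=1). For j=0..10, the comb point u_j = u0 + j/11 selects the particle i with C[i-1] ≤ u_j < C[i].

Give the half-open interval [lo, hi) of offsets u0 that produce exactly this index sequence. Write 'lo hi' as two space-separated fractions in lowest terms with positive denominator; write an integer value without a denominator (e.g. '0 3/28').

C = [7/53, 7/53, 14/53, 15/53, 20/53, 27/53, 35/53, 35/53, 41/53, 44/53, 1]
j=0 picked index 0: u0 ∈ [0, 7/53)
j=1 picked index 2: u0 ∈ [24/583, 101/583)
j=2 picked index 3: u0 ∈ [48/583, 59/583)
j=3 picked index 4: u0 ∈ [6/583, 61/583)
j=4 picked index 5: u0 ∈ [8/583, 85/583)
j=5 picked index 6: u0 ∈ [32/583, 120/583)
j=6 picked index 6: u0 ∈ [-21/583, 67/583)
j=7 picked index 8: u0 ∈ [14/583, 80/583)
j=8 picked index 9: u0 ∈ [27/583, 60/583)
j=9 picked index 10: u0 ∈ [7/583, 2/11)
j=10 picked index 10: u0 ∈ [-46/583, 1/11)
intersection: [48/583, 1/11)

48/583 1/11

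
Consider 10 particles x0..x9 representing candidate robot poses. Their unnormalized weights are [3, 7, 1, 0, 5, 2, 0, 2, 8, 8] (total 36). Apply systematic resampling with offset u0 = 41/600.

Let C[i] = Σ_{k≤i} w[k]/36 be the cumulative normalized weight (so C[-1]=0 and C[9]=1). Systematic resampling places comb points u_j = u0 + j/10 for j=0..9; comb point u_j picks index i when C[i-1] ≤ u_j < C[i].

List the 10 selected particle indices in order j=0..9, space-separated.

0 1 1 4 5 8 8 8 9 9

C = [1/12, 5/18, 11/36, 11/36, 4/9, 1/2, 1/2, 5/9, 7/9, 1]
j=0: u_0=41/600 ∈ [0, 1/12) → index 0
j=1: u_1=101/600 ∈ [1/12, 5/18) → index 1
j=2: u_2=161/600 ∈ [1/12, 5/18) → index 1
j=3: u_3=221/600 ∈ [11/36, 4/9) → index 4
j=4: u_4=281/600 ∈ [4/9, 1/2) → index 5
j=5: u_5=341/600 ∈ [5/9, 7/9) → index 8
j=6: u_6=401/600 ∈ [5/9, 7/9) → index 8
j=7: u_7=461/600 ∈ [5/9, 7/9) → index 8
j=8: u_8=521/600 ∈ [7/9, 1) → index 9
j=9: u_9=581/600 ∈ [7/9, 1) → index 9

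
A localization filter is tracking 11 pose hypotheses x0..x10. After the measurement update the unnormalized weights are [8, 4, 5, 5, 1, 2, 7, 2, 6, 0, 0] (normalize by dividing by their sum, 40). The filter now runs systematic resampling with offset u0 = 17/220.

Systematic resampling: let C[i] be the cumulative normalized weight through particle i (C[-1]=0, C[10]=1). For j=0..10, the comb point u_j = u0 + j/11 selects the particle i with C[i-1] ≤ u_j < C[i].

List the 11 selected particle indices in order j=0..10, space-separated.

C = [1/5, 3/10, 17/40, 11/20, 23/40, 5/8, 4/5, 17/20, 1, 1, 1]
j=0: u_0=17/220 ∈ [0, 1/5) → index 0
j=1: u_1=37/220 ∈ [0, 1/5) → index 0
j=2: u_2=57/220 ∈ [1/5, 3/10) → index 1
j=3: u_3=7/20 ∈ [3/10, 17/40) → index 2
j=4: u_4=97/220 ∈ [17/40, 11/20) → index 3
j=5: u_5=117/220 ∈ [17/40, 11/20) → index 3
j=6: u_6=137/220 ∈ [23/40, 5/8) → index 5
j=7: u_7=157/220 ∈ [5/8, 4/5) → index 6
j=8: u_8=177/220 ∈ [4/5, 17/20) → index 7
j=9: u_9=197/220 ∈ [17/20, 1) → index 8
j=10: u_10=217/220 ∈ [17/20, 1) → index 8

0 0 1 2 3 3 5 6 7 8 8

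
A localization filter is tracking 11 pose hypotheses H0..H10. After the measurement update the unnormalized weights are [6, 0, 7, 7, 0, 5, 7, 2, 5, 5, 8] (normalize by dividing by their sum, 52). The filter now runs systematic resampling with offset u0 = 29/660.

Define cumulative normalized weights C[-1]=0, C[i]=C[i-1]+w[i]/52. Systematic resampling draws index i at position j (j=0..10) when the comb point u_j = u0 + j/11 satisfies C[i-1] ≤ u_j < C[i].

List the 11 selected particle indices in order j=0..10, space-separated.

C = [3/26, 3/26, 1/4, 5/13, 5/13, 25/52, 8/13, 17/26, 3/4, 11/13, 1]
j=0: u_0=29/660 ∈ [0, 3/26) → index 0
j=1: u_1=89/660 ∈ [3/26, 1/4) → index 2
j=2: u_2=149/660 ∈ [3/26, 1/4) → index 2
j=3: u_3=19/60 ∈ [1/4, 5/13) → index 3
j=4: u_4=269/660 ∈ [5/13, 25/52) → index 5
j=5: u_5=329/660 ∈ [25/52, 8/13) → index 6
j=6: u_6=389/660 ∈ [25/52, 8/13) → index 6
j=7: u_7=449/660 ∈ [17/26, 3/4) → index 8
j=8: u_8=509/660 ∈ [3/4, 11/13) → index 9
j=9: u_9=569/660 ∈ [11/13, 1) → index 10
j=10: u_10=629/660 ∈ [11/13, 1) → index 10

0 2 2 3 5 6 6 8 9 10 10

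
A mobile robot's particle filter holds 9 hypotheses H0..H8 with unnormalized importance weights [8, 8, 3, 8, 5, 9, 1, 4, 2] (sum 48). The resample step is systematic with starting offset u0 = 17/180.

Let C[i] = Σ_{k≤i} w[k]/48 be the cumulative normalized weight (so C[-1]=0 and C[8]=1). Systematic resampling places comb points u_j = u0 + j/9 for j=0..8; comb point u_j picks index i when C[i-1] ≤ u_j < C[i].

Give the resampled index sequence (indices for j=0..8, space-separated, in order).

C = [1/6, 1/3, 19/48, 9/16, 2/3, 41/48, 7/8, 23/24, 1]
j=0: u_0=17/180 ∈ [0, 1/6) → index 0
j=1: u_1=37/180 ∈ [1/6, 1/3) → index 1
j=2: u_2=19/60 ∈ [1/6, 1/3) → index 1
j=3: u_3=77/180 ∈ [19/48, 9/16) → index 3
j=4: u_4=97/180 ∈ [19/48, 9/16) → index 3
j=5: u_5=13/20 ∈ [9/16, 2/3) → index 4
j=6: u_6=137/180 ∈ [2/3, 41/48) → index 5
j=7: u_7=157/180 ∈ [41/48, 7/8) → index 6
j=8: u_8=59/60 ∈ [23/24, 1) → index 8

0 1 1 3 3 4 5 6 8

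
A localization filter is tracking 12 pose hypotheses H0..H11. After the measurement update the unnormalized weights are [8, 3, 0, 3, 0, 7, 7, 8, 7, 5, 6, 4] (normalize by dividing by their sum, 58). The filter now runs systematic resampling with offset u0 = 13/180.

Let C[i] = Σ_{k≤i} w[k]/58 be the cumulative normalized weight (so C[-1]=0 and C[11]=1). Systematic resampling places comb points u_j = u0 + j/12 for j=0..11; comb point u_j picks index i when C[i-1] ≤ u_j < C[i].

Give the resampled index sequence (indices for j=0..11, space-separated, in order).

C = [4/29, 11/58, 11/58, 7/29, 7/29, 21/58, 14/29, 18/29, 43/58, 24/29, 27/29, 1]
j=0: u_0=13/180 ∈ [0, 4/29) → index 0
j=1: u_1=7/45 ∈ [4/29, 11/58) → index 1
j=2: u_2=43/180 ∈ [11/58, 7/29) → index 3
j=3: u_3=29/90 ∈ [7/29, 21/58) → index 5
j=4: u_4=73/180 ∈ [21/58, 14/29) → index 6
j=5: u_5=22/45 ∈ [14/29, 18/29) → index 7
j=6: u_6=103/180 ∈ [14/29, 18/29) → index 7
j=7: u_7=59/90 ∈ [18/29, 43/58) → index 8
j=8: u_8=133/180 ∈ [18/29, 43/58) → index 8
j=9: u_9=37/45 ∈ [43/58, 24/29) → index 9
j=10: u_10=163/180 ∈ [24/29, 27/29) → index 10
j=11: u_11=89/90 ∈ [27/29, 1) → index 11

0 1 3 5 6 7 7 8 8 9 10 11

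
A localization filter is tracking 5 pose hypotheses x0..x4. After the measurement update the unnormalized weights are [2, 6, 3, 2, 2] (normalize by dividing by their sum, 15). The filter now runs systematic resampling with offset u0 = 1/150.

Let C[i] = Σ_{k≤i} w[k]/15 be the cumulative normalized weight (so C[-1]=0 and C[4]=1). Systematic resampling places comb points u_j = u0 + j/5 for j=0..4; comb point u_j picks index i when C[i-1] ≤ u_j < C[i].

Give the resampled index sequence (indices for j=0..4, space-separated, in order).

C = [2/15, 8/15, 11/15, 13/15, 1]
j=0: u_0=1/150 ∈ [0, 2/15) → index 0
j=1: u_1=31/150 ∈ [2/15, 8/15) → index 1
j=2: u_2=61/150 ∈ [2/15, 8/15) → index 1
j=3: u_3=91/150 ∈ [8/15, 11/15) → index 2
j=4: u_4=121/150 ∈ [11/15, 13/15) → index 3

0 1 1 2 3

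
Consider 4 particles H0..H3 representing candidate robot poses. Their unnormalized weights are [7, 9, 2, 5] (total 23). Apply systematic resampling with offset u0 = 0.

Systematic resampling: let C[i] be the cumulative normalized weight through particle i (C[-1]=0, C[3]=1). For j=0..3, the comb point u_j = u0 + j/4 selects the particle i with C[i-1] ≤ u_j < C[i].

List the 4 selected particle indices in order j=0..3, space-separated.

C = [7/23, 16/23, 18/23, 1]
j=0: u_0=0 ∈ [0, 7/23) → index 0
j=1: u_1=1/4 ∈ [0, 7/23) → index 0
j=2: u_2=1/2 ∈ [7/23, 16/23) → index 1
j=3: u_3=3/4 ∈ [16/23, 18/23) → index 2

0 0 1 2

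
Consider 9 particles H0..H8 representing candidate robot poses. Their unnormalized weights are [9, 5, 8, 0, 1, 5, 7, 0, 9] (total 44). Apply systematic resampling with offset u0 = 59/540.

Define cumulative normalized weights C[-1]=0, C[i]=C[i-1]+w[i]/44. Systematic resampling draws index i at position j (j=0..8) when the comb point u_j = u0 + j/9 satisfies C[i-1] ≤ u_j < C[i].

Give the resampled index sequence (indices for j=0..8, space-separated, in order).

0 1 2 2 5 6 6 8 8

C = [9/44, 7/22, 1/2, 1/2, 23/44, 7/11, 35/44, 35/44, 1]
j=0: u_0=59/540 ∈ [0, 9/44) → index 0
j=1: u_1=119/540 ∈ [9/44, 7/22) → index 1
j=2: u_2=179/540 ∈ [7/22, 1/2) → index 2
j=3: u_3=239/540 ∈ [7/22, 1/2) → index 2
j=4: u_4=299/540 ∈ [23/44, 7/11) → index 5
j=5: u_5=359/540 ∈ [7/11, 35/44) → index 6
j=6: u_6=419/540 ∈ [7/11, 35/44) → index 6
j=7: u_7=479/540 ∈ [35/44, 1) → index 8
j=8: u_8=539/540 ∈ [35/44, 1) → index 8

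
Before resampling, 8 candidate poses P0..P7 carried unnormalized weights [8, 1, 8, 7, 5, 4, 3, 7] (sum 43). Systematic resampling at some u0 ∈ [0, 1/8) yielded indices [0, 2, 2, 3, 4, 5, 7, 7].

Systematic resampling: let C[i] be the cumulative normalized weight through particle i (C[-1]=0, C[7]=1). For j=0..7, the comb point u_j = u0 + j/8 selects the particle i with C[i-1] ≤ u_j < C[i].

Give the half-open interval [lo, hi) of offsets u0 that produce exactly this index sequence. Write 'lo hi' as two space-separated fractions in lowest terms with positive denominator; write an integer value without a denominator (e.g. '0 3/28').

15/172 1/8

C = [8/43, 9/43, 17/43, 24/43, 29/43, 33/43, 36/43, 1]
j=0 picked index 0: u0 ∈ [0, 8/43)
j=1 picked index 2: u0 ∈ [29/344, 93/344)
j=2 picked index 2: u0 ∈ [-7/172, 25/172)
j=3 picked index 3: u0 ∈ [7/344, 63/344)
j=4 picked index 4: u0 ∈ [5/86, 15/86)
j=5 picked index 5: u0 ∈ [17/344, 49/344)
j=6 picked index 7: u0 ∈ [15/172, 1/4)
j=7 picked index 7: u0 ∈ [-13/344, 1/8)
intersection: [15/172, 1/8)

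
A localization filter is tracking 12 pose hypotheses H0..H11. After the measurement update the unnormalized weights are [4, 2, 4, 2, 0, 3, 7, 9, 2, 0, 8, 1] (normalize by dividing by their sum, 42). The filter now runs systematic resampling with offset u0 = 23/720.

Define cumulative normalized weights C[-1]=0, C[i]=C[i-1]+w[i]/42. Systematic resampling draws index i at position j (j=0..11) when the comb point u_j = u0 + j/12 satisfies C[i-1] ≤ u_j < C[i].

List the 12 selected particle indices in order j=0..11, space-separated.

C = [2/21, 1/7, 5/21, 2/7, 2/7, 5/14, 11/21, 31/42, 11/14, 11/14, 41/42, 1]
j=0: u_0=23/720 ∈ [0, 2/21) → index 0
j=1: u_1=83/720 ∈ [2/21, 1/7) → index 1
j=2: u_2=143/720 ∈ [1/7, 5/21) → index 2
j=3: u_3=203/720 ∈ [5/21, 2/7) → index 3
j=4: u_4=263/720 ∈ [5/14, 11/21) → index 6
j=5: u_5=323/720 ∈ [5/14, 11/21) → index 6
j=6: u_6=383/720 ∈ [11/21, 31/42) → index 7
j=7: u_7=443/720 ∈ [11/21, 31/42) → index 7
j=8: u_8=503/720 ∈ [11/21, 31/42) → index 7
j=9: u_9=563/720 ∈ [31/42, 11/14) → index 8
j=10: u_10=623/720 ∈ [11/14, 41/42) → index 10
j=11: u_11=683/720 ∈ [11/14, 41/42) → index 10

0 1 2 3 6 6 7 7 7 8 10 10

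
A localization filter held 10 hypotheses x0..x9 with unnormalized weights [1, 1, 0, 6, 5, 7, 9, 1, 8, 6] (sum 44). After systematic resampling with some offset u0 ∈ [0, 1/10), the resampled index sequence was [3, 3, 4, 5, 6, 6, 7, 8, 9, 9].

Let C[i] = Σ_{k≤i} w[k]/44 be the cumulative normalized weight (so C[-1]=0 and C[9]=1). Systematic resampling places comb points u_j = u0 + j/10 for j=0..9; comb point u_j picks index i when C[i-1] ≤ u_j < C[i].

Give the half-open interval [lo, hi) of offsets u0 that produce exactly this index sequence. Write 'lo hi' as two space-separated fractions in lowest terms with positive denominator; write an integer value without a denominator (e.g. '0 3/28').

C = [1/44, 1/22, 1/22, 2/11, 13/44, 5/11, 29/44, 15/22, 19/22, 1]
j=0 picked index 3: u0 ∈ [1/22, 2/11)
j=1 picked index 3: u0 ∈ [-3/55, 9/110)
j=2 picked index 4: u0 ∈ [-1/55, 21/220)
j=3 picked index 5: u0 ∈ [-1/220, 17/110)
j=4 picked index 6: u0 ∈ [3/55, 57/220)
j=5 picked index 6: u0 ∈ [-1/22, 7/44)
j=6 picked index 7: u0 ∈ [13/220, 9/110)
j=7 picked index 8: u0 ∈ [-1/55, 9/55)
j=8 picked index 9: u0 ∈ [7/110, 1/5)
j=9 picked index 9: u0 ∈ [-2/55, 1/10)
intersection: [7/110, 9/110)

7/110 9/110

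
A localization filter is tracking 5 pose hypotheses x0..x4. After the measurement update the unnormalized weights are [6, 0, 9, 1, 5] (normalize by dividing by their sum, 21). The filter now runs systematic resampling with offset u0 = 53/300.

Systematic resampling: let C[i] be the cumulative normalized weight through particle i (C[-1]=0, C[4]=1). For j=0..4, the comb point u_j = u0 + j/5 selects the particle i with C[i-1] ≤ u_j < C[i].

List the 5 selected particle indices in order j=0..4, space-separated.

C = [2/7, 2/7, 5/7, 16/21, 1]
j=0: u_0=53/300 ∈ [0, 2/7) → index 0
j=1: u_1=113/300 ∈ [2/7, 5/7) → index 2
j=2: u_2=173/300 ∈ [2/7, 5/7) → index 2
j=3: u_3=233/300 ∈ [16/21, 1) → index 4
j=4: u_4=293/300 ∈ [16/21, 1) → index 4

0 2 2 4 4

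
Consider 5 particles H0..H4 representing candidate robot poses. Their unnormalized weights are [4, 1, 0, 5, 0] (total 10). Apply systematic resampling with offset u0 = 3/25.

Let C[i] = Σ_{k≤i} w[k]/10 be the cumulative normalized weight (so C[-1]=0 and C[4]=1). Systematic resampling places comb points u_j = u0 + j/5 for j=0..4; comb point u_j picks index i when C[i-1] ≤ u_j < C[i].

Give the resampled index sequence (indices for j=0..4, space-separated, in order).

0 0 3 3 3

C = [2/5, 1/2, 1/2, 1, 1]
j=0: u_0=3/25 ∈ [0, 2/5) → index 0
j=1: u_1=8/25 ∈ [0, 2/5) → index 0
j=2: u_2=13/25 ∈ [1/2, 1) → index 3
j=3: u_3=18/25 ∈ [1/2, 1) → index 3
j=4: u_4=23/25 ∈ [1/2, 1) → index 3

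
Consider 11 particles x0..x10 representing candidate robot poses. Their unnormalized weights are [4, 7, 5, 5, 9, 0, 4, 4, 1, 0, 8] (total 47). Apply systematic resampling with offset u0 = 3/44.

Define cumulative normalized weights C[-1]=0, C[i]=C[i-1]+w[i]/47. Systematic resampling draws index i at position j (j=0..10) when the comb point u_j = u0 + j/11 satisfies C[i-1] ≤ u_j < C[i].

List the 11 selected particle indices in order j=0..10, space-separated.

C = [4/47, 11/47, 16/47, 21/47, 30/47, 30/47, 34/47, 38/47, 39/47, 39/47, 1]
j=0: u_0=3/44 ∈ [0, 4/47) → index 0
j=1: u_1=7/44 ∈ [4/47, 11/47) → index 1
j=2: u_2=1/4 ∈ [11/47, 16/47) → index 2
j=3: u_3=15/44 ∈ [16/47, 21/47) → index 3
j=4: u_4=19/44 ∈ [16/47, 21/47) → index 3
j=5: u_5=23/44 ∈ [21/47, 30/47) → index 4
j=6: u_6=27/44 ∈ [21/47, 30/47) → index 4
j=7: u_7=31/44 ∈ [30/47, 34/47) → index 6
j=8: u_8=35/44 ∈ [34/47, 38/47) → index 7
j=9: u_9=39/44 ∈ [39/47, 1) → index 10
j=10: u_10=43/44 ∈ [39/47, 1) → index 10

0 1 2 3 3 4 4 6 7 10 10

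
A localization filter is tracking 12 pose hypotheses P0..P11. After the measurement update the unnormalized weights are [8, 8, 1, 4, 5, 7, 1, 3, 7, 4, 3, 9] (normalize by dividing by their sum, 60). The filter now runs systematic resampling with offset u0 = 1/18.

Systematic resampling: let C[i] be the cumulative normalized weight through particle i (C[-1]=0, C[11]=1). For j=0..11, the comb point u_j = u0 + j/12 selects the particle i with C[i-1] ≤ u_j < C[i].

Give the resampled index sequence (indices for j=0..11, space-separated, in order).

0 1 1 3 4 5 6 8 8 10 11 11

C = [2/15, 4/15, 17/60, 7/20, 13/30, 11/20, 17/30, 37/60, 11/15, 4/5, 17/20, 1]
j=0: u_0=1/18 ∈ [0, 2/15) → index 0
j=1: u_1=5/36 ∈ [2/15, 4/15) → index 1
j=2: u_2=2/9 ∈ [2/15, 4/15) → index 1
j=3: u_3=11/36 ∈ [17/60, 7/20) → index 3
j=4: u_4=7/18 ∈ [7/20, 13/30) → index 4
j=5: u_5=17/36 ∈ [13/30, 11/20) → index 5
j=6: u_6=5/9 ∈ [11/20, 17/30) → index 6
j=7: u_7=23/36 ∈ [37/60, 11/15) → index 8
j=8: u_8=13/18 ∈ [37/60, 11/15) → index 8
j=9: u_9=29/36 ∈ [4/5, 17/20) → index 10
j=10: u_10=8/9 ∈ [17/20, 1) → index 11
j=11: u_11=35/36 ∈ [17/20, 1) → index 11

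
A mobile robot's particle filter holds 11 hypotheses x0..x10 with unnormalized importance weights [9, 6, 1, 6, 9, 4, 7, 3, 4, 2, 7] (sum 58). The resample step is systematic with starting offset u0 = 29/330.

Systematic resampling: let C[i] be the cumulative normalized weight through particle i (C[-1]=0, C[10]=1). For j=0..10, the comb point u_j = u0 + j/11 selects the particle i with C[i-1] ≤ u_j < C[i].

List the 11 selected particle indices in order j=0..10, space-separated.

0 1 2 3 4 5 6 7 8 10 10

C = [9/58, 15/58, 8/29, 11/29, 31/58, 35/58, 21/29, 45/58, 49/58, 51/58, 1]
j=0: u_0=29/330 ∈ [0, 9/58) → index 0
j=1: u_1=59/330 ∈ [9/58, 15/58) → index 1
j=2: u_2=89/330 ∈ [15/58, 8/29) → index 2
j=3: u_3=119/330 ∈ [8/29, 11/29) → index 3
j=4: u_4=149/330 ∈ [11/29, 31/58) → index 4
j=5: u_5=179/330 ∈ [31/58, 35/58) → index 5
j=6: u_6=19/30 ∈ [35/58, 21/29) → index 6
j=7: u_7=239/330 ∈ [21/29, 45/58) → index 7
j=8: u_8=269/330 ∈ [45/58, 49/58) → index 8
j=9: u_9=299/330 ∈ [51/58, 1) → index 10
j=10: u_10=329/330 ∈ [51/58, 1) → index 10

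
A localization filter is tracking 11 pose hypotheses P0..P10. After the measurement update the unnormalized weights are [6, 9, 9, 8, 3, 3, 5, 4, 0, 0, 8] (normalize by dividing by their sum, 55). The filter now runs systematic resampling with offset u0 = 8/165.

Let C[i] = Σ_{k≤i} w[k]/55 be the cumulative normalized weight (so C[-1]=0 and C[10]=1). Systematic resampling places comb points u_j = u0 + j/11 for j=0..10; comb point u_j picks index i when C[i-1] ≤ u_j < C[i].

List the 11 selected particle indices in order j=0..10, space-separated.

C = [6/55, 3/11, 24/55, 32/55, 7/11, 38/55, 43/55, 47/55, 47/55, 47/55, 1]
j=0: u_0=8/165 ∈ [0, 6/55) → index 0
j=1: u_1=23/165 ∈ [6/55, 3/11) → index 1
j=2: u_2=38/165 ∈ [6/55, 3/11) → index 1
j=3: u_3=53/165 ∈ [3/11, 24/55) → index 2
j=4: u_4=68/165 ∈ [3/11, 24/55) → index 2
j=5: u_5=83/165 ∈ [24/55, 32/55) → index 3
j=6: u_6=98/165 ∈ [32/55, 7/11) → index 4
j=7: u_7=113/165 ∈ [7/11, 38/55) → index 5
j=8: u_8=128/165 ∈ [38/55, 43/55) → index 6
j=9: u_9=13/15 ∈ [47/55, 1) → index 10
j=10: u_10=158/165 ∈ [47/55, 1) → index 10

0 1 1 2 2 3 4 5 6 10 10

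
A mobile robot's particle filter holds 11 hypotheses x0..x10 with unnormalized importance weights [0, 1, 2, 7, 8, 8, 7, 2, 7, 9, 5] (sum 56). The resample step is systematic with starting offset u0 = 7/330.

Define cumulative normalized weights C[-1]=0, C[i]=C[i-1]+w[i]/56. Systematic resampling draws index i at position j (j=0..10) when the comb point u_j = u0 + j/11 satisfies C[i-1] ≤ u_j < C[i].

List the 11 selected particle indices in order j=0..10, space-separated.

2 3 4 4 5 6 6 8 8 9 10

C = [0, 1/56, 3/56, 5/28, 9/28, 13/28, 33/56, 5/8, 3/4, 51/56, 1]
j=0: u_0=7/330 ∈ [1/56, 3/56) → index 2
j=1: u_1=37/330 ∈ [3/56, 5/28) → index 3
j=2: u_2=67/330 ∈ [5/28, 9/28) → index 4
j=3: u_3=97/330 ∈ [5/28, 9/28) → index 4
j=4: u_4=127/330 ∈ [9/28, 13/28) → index 5
j=5: u_5=157/330 ∈ [13/28, 33/56) → index 6
j=6: u_6=17/30 ∈ [13/28, 33/56) → index 6
j=7: u_7=217/330 ∈ [5/8, 3/4) → index 8
j=8: u_8=247/330 ∈ [5/8, 3/4) → index 8
j=9: u_9=277/330 ∈ [3/4, 51/56) → index 9
j=10: u_10=307/330 ∈ [51/56, 1) → index 10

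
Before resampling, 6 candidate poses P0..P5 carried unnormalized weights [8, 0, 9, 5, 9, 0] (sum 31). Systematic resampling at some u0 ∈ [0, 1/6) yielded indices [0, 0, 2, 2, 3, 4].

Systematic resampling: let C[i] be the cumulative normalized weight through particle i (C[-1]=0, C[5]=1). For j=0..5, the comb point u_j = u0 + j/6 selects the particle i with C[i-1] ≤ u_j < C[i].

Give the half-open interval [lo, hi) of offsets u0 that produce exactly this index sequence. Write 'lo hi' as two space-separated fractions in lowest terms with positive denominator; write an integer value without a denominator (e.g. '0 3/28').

0 4/93

C = [8/31, 8/31, 17/31, 22/31, 1, 1]
j=0 picked index 0: u0 ∈ [0, 8/31)
j=1 picked index 0: u0 ∈ [-1/6, 17/186)
j=2 picked index 2: u0 ∈ [-7/93, 20/93)
j=3 picked index 2: u0 ∈ [-15/62, 3/62)
j=4 picked index 3: u0 ∈ [-11/93, 4/93)
j=5 picked index 4: u0 ∈ [-23/186, 1/6)
intersection: [0, 4/93)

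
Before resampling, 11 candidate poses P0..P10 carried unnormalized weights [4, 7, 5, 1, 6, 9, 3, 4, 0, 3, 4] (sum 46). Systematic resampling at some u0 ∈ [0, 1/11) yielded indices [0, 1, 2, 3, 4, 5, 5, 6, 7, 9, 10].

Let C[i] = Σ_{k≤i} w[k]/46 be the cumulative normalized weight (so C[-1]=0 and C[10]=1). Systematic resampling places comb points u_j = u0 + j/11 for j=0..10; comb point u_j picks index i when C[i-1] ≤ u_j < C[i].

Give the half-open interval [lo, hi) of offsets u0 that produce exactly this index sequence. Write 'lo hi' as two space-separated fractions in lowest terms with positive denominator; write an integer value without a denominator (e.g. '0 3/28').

19/253 2/23

C = [2/23, 11/46, 8/23, 17/46, 1/2, 16/23, 35/46, 39/46, 39/46, 21/23, 1]
j=0 picked index 0: u0 ∈ [0, 2/23)
j=1 picked index 1: u0 ∈ [-1/253, 75/506)
j=2 picked index 2: u0 ∈ [29/506, 42/253)
j=3 picked index 3: u0 ∈ [19/253, 49/506)
j=4 picked index 4: u0 ∈ [3/506, 3/22)
j=5 picked index 5: u0 ∈ [1/22, 61/253)
j=6 picked index 5: u0 ∈ [-1/22, 38/253)
j=7 picked index 6: u0 ∈ [15/253, 63/506)
j=8 picked index 7: u0 ∈ [17/506, 61/506)
j=9 picked index 9: u0 ∈ [15/506, 24/253)
j=10 picked index 10: u0 ∈ [1/253, 1/11)
intersection: [19/253, 2/23)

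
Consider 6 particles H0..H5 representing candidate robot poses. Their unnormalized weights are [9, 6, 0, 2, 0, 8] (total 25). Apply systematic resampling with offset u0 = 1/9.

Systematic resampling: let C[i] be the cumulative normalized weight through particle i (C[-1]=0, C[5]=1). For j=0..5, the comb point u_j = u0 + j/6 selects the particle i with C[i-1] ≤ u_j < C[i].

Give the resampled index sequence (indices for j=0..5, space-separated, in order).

C = [9/25, 3/5, 3/5, 17/25, 17/25, 1]
j=0: u_0=1/9 ∈ [0, 9/25) → index 0
j=1: u_1=5/18 ∈ [0, 9/25) → index 0
j=2: u_2=4/9 ∈ [9/25, 3/5) → index 1
j=3: u_3=11/18 ∈ [3/5, 17/25) → index 3
j=4: u_4=7/9 ∈ [17/25, 1) → index 5
j=5: u_5=17/18 ∈ [17/25, 1) → index 5

0 0 1 3 5 5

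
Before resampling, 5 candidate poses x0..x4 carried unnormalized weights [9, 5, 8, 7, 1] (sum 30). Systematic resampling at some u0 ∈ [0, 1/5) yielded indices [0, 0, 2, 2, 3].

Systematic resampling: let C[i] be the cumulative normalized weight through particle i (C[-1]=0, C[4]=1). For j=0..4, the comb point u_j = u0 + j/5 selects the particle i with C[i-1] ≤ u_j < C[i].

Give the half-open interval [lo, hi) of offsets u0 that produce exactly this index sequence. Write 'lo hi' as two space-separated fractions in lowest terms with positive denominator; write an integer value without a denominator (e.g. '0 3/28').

C = [3/10, 7/15, 11/15, 29/30, 1]
j=0 picked index 0: u0 ∈ [0, 3/10)
j=1 picked index 0: u0 ∈ [-1/5, 1/10)
j=2 picked index 2: u0 ∈ [1/15, 1/3)
j=3 picked index 2: u0 ∈ [-2/15, 2/15)
j=4 picked index 3: u0 ∈ [-1/15, 1/6)
intersection: [1/15, 1/10)

1/15 1/10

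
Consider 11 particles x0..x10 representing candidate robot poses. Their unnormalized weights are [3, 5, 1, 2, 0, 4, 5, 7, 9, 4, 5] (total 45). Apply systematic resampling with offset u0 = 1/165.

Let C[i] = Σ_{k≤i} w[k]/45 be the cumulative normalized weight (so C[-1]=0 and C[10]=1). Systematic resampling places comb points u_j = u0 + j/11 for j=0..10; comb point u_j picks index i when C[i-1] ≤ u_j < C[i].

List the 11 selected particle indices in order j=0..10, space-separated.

C = [1/15, 8/45, 1/5, 11/45, 11/45, 1/3, 4/9, 3/5, 4/5, 8/9, 1]
j=0: u_0=1/165 ∈ [0, 1/15) → index 0
j=1: u_1=16/165 ∈ [1/15, 8/45) → index 1
j=2: u_2=31/165 ∈ [8/45, 1/5) → index 2
j=3: u_3=46/165 ∈ [11/45, 1/3) → index 5
j=4: u_4=61/165 ∈ [1/3, 4/9) → index 6
j=5: u_5=76/165 ∈ [4/9, 3/5) → index 7
j=6: u_6=91/165 ∈ [4/9, 3/5) → index 7
j=7: u_7=106/165 ∈ [3/5, 4/5) → index 8
j=8: u_8=11/15 ∈ [3/5, 4/5) → index 8
j=9: u_9=136/165 ∈ [4/5, 8/9) → index 9
j=10: u_10=151/165 ∈ [8/9, 1) → index 10

0 1 2 5 6 7 7 8 8 9 10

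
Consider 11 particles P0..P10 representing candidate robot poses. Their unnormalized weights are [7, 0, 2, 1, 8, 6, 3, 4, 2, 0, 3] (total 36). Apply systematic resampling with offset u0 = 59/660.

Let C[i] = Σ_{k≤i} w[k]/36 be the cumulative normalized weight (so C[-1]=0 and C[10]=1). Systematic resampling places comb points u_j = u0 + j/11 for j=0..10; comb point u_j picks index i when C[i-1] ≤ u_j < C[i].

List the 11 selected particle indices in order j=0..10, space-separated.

C = [7/36, 7/36, 1/4, 5/18, 1/2, 2/3, 3/4, 31/36, 11/12, 11/12, 1]
j=0: u_0=59/660 ∈ [0, 7/36) → index 0
j=1: u_1=119/660 ∈ [0, 7/36) → index 0
j=2: u_2=179/660 ∈ [1/4, 5/18) → index 3
j=3: u_3=239/660 ∈ [5/18, 1/2) → index 4
j=4: u_4=299/660 ∈ [5/18, 1/2) → index 4
j=5: u_5=359/660 ∈ [1/2, 2/3) → index 5
j=6: u_6=419/660 ∈ [1/2, 2/3) → index 5
j=7: u_7=479/660 ∈ [2/3, 3/4) → index 6
j=8: u_8=49/60 ∈ [3/4, 31/36) → index 7
j=9: u_9=599/660 ∈ [31/36, 11/12) → index 8
j=10: u_10=659/660 ∈ [11/12, 1) → index 10

0 0 3 4 4 5 5 6 7 8 10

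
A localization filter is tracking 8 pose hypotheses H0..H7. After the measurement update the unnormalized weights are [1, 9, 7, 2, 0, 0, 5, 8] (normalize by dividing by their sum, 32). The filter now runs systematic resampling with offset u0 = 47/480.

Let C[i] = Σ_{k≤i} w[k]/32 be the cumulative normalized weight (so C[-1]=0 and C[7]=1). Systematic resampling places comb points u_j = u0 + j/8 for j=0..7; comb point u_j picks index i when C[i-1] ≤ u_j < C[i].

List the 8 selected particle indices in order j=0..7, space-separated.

C = [1/32, 5/16, 17/32, 19/32, 19/32, 19/32, 3/4, 1]
j=0: u_0=47/480 ∈ [1/32, 5/16) → index 1
j=1: u_1=107/480 ∈ [1/32, 5/16) → index 1
j=2: u_2=167/480 ∈ [5/16, 17/32) → index 2
j=3: u_3=227/480 ∈ [5/16, 17/32) → index 2
j=4: u_4=287/480 ∈ [19/32, 3/4) → index 6
j=5: u_5=347/480 ∈ [19/32, 3/4) → index 6
j=6: u_6=407/480 ∈ [3/4, 1) → index 7
j=7: u_7=467/480 ∈ [3/4, 1) → index 7

1 1 2 2 6 6 7 7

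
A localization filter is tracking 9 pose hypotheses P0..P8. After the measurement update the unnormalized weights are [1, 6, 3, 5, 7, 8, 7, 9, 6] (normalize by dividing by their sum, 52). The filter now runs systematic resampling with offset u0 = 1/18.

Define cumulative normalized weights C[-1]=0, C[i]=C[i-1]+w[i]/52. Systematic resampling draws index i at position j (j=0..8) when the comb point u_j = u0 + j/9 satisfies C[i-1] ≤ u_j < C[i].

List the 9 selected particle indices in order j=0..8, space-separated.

1 2 3 4 5 6 7 7 8

C = [1/52, 7/52, 5/26, 15/52, 11/26, 15/26, 37/52, 23/26, 1]
j=0: u_0=1/18 ∈ [1/52, 7/52) → index 1
j=1: u_1=1/6 ∈ [7/52, 5/26) → index 2
j=2: u_2=5/18 ∈ [5/26, 15/52) → index 3
j=3: u_3=7/18 ∈ [15/52, 11/26) → index 4
j=4: u_4=1/2 ∈ [11/26, 15/26) → index 5
j=5: u_5=11/18 ∈ [15/26, 37/52) → index 6
j=6: u_6=13/18 ∈ [37/52, 23/26) → index 7
j=7: u_7=5/6 ∈ [37/52, 23/26) → index 7
j=8: u_8=17/18 ∈ [23/26, 1) → index 8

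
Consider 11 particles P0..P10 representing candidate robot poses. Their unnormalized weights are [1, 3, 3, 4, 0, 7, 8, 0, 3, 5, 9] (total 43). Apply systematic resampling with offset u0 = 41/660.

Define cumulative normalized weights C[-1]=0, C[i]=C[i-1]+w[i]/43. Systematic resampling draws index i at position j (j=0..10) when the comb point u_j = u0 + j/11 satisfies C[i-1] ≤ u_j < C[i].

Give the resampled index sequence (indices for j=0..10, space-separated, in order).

C = [1/43, 4/43, 7/43, 11/43, 11/43, 18/43, 26/43, 26/43, 29/43, 34/43, 1]
j=0: u_0=41/660 ∈ [1/43, 4/43) → index 1
j=1: u_1=101/660 ∈ [4/43, 7/43) → index 2
j=2: u_2=161/660 ∈ [7/43, 11/43) → index 3
j=3: u_3=221/660 ∈ [11/43, 18/43) → index 5
j=4: u_4=281/660 ∈ [18/43, 26/43) → index 6
j=5: u_5=31/60 ∈ [18/43, 26/43) → index 6
j=6: u_6=401/660 ∈ [26/43, 29/43) → index 8
j=7: u_7=461/660 ∈ [29/43, 34/43) → index 9
j=8: u_8=521/660 ∈ [29/43, 34/43) → index 9
j=9: u_9=581/660 ∈ [34/43, 1) → index 10
j=10: u_10=641/660 ∈ [34/43, 1) → index 10

1 2 3 5 6 6 8 9 9 10 10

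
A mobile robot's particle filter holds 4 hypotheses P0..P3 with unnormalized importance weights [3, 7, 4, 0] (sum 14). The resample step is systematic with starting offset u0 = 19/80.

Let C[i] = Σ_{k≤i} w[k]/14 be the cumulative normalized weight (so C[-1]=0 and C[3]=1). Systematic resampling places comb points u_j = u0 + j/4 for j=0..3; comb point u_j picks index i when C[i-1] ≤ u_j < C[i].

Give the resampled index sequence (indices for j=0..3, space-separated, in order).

C = [3/14, 5/7, 1, 1]
j=0: u_0=19/80 ∈ [3/14, 5/7) → index 1
j=1: u_1=39/80 ∈ [3/14, 5/7) → index 1
j=2: u_2=59/80 ∈ [5/7, 1) → index 2
j=3: u_3=79/80 ∈ [5/7, 1) → index 2

1 1 2 2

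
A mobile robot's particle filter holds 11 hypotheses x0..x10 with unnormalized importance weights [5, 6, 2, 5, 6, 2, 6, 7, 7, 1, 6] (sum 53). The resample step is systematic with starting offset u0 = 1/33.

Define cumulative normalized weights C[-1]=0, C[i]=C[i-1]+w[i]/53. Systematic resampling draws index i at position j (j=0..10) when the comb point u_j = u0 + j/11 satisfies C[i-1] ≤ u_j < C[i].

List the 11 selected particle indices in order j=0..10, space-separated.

0 1 2 3 4 5 6 7 8 8 10

C = [5/53, 11/53, 13/53, 18/53, 24/53, 26/53, 32/53, 39/53, 46/53, 47/53, 1]
j=0: u_0=1/33 ∈ [0, 5/53) → index 0
j=1: u_1=4/33 ∈ [5/53, 11/53) → index 1
j=2: u_2=7/33 ∈ [11/53, 13/53) → index 2
j=3: u_3=10/33 ∈ [13/53, 18/53) → index 3
j=4: u_4=13/33 ∈ [18/53, 24/53) → index 4
j=5: u_5=16/33 ∈ [24/53, 26/53) → index 5
j=6: u_6=19/33 ∈ [26/53, 32/53) → index 6
j=7: u_7=2/3 ∈ [32/53, 39/53) → index 7
j=8: u_8=25/33 ∈ [39/53, 46/53) → index 8
j=9: u_9=28/33 ∈ [39/53, 46/53) → index 8
j=10: u_10=31/33 ∈ [47/53, 1) → index 10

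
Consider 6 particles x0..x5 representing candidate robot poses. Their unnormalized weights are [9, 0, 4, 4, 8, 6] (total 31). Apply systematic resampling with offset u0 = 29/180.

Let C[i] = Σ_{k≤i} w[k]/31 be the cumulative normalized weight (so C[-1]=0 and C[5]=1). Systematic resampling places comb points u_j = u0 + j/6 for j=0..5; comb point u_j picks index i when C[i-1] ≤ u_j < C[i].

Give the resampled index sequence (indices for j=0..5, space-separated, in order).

C = [9/31, 9/31, 13/31, 17/31, 25/31, 1]
j=0: u_0=29/180 ∈ [0, 9/31) → index 0
j=1: u_1=59/180 ∈ [9/31, 13/31) → index 2
j=2: u_2=89/180 ∈ [13/31, 17/31) → index 3
j=3: u_3=119/180 ∈ [17/31, 25/31) → index 4
j=4: u_4=149/180 ∈ [25/31, 1) → index 5
j=5: u_5=179/180 ∈ [25/31, 1) → index 5

0 2 3 4 5 5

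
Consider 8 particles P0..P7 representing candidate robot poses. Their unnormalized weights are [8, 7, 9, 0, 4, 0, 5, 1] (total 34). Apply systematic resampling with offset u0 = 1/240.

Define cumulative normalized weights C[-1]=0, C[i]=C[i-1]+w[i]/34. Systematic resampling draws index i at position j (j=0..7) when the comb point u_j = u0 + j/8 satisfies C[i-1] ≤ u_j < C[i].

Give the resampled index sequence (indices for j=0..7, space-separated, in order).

0 0 1 1 2 2 4 6

C = [4/17, 15/34, 12/17, 12/17, 14/17, 14/17, 33/34, 1]
j=0: u_0=1/240 ∈ [0, 4/17) → index 0
j=1: u_1=31/240 ∈ [0, 4/17) → index 0
j=2: u_2=61/240 ∈ [4/17, 15/34) → index 1
j=3: u_3=91/240 ∈ [4/17, 15/34) → index 1
j=4: u_4=121/240 ∈ [15/34, 12/17) → index 2
j=5: u_5=151/240 ∈ [15/34, 12/17) → index 2
j=6: u_6=181/240 ∈ [12/17, 14/17) → index 4
j=7: u_7=211/240 ∈ [14/17, 33/34) → index 6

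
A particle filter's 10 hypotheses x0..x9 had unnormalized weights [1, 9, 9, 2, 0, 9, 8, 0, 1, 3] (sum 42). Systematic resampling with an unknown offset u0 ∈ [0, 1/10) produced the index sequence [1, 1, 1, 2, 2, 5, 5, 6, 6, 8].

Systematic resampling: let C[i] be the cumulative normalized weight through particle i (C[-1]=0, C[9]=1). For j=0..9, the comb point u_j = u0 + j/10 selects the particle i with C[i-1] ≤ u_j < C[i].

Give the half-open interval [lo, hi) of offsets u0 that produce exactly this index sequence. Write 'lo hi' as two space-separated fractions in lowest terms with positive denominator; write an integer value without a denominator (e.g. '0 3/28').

C = [1/42, 5/21, 19/42, 1/2, 1/2, 5/7, 19/21, 19/21, 13/14, 1]
j=0 picked index 1: u0 ∈ [1/42, 5/21)
j=1 picked index 1: u0 ∈ [-8/105, 29/210)
j=2 picked index 1: u0 ∈ [-37/210, 4/105)
j=3 picked index 2: u0 ∈ [-13/210, 16/105)
j=4 picked index 2: u0 ∈ [-17/105, 11/210)
j=5 picked index 5: u0 ∈ [0, 3/14)
j=6 picked index 5: u0 ∈ [-1/10, 4/35)
j=7 picked index 6: u0 ∈ [1/70, 43/210)
j=8 picked index 6: u0 ∈ [-3/35, 11/105)
j=9 picked index 8: u0 ∈ [1/210, 1/35)
intersection: [1/42, 1/35)

1/42 1/35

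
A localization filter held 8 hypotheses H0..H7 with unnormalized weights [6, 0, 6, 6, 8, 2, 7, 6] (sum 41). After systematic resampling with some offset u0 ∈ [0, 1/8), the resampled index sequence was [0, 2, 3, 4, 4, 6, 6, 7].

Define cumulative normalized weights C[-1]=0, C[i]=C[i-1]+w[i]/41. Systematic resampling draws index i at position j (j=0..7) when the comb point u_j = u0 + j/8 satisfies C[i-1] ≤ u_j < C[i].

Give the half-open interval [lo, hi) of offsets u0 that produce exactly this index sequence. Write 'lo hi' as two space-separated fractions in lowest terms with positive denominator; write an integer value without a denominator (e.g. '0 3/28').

21/328 17/164

C = [6/41, 6/41, 12/41, 18/41, 26/41, 28/41, 35/41, 1]
j=0 picked index 0: u0 ∈ [0, 6/41)
j=1 picked index 2: u0 ∈ [7/328, 55/328)
j=2 picked index 3: u0 ∈ [7/164, 31/164)
j=3 picked index 4: u0 ∈ [21/328, 85/328)
j=4 picked index 4: u0 ∈ [-5/82, 11/82)
j=5 picked index 6: u0 ∈ [19/328, 75/328)
j=6 picked index 6: u0 ∈ [-11/164, 17/164)
j=7 picked index 7: u0 ∈ [-7/328, 1/8)
intersection: [21/328, 17/164)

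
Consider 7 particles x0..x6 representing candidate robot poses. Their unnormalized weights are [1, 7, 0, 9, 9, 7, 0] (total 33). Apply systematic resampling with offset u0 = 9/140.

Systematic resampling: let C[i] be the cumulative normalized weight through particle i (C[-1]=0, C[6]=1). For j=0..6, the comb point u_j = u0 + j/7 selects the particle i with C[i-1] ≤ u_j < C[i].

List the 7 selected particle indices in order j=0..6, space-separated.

C = [1/33, 8/33, 8/33, 17/33, 26/33, 1, 1]
j=0: u_0=9/140 ∈ [1/33, 8/33) → index 1
j=1: u_1=29/140 ∈ [1/33, 8/33) → index 1
j=2: u_2=7/20 ∈ [8/33, 17/33) → index 3
j=3: u_3=69/140 ∈ [8/33, 17/33) → index 3
j=4: u_4=89/140 ∈ [17/33, 26/33) → index 4
j=5: u_5=109/140 ∈ [17/33, 26/33) → index 4
j=6: u_6=129/140 ∈ [26/33, 1) → index 5

1 1 3 3 4 4 5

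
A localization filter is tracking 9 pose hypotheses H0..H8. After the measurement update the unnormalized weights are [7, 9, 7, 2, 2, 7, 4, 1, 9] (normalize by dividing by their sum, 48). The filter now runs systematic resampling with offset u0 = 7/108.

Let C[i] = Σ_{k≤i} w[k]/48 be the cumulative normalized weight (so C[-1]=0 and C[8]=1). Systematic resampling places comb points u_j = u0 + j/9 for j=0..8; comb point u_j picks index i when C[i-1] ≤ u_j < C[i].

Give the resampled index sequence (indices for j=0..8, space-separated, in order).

C = [7/48, 1/3, 23/48, 25/48, 9/16, 17/24, 19/24, 13/16, 1]
j=0: u_0=7/108 ∈ [0, 7/48) → index 0
j=1: u_1=19/108 ∈ [7/48, 1/3) → index 1
j=2: u_2=31/108 ∈ [7/48, 1/3) → index 1
j=3: u_3=43/108 ∈ [1/3, 23/48) → index 2
j=4: u_4=55/108 ∈ [23/48, 25/48) → index 3
j=5: u_5=67/108 ∈ [9/16, 17/24) → index 5
j=6: u_6=79/108 ∈ [17/24, 19/24) → index 6
j=7: u_7=91/108 ∈ [13/16, 1) → index 8
j=8: u_8=103/108 ∈ [13/16, 1) → index 8

0 1 1 2 3 5 6 8 8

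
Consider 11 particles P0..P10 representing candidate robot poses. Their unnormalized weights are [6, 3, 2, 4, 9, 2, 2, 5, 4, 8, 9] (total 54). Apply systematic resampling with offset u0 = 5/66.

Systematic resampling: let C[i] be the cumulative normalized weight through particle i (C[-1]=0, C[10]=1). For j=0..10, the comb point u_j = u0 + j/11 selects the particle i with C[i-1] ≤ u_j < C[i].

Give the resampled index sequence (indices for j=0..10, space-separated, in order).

0 2 3 4 4 7 8 9 9 10 10

C = [1/9, 1/6, 11/54, 5/18, 4/9, 13/27, 14/27, 11/18, 37/54, 5/6, 1]
j=0: u_0=5/66 ∈ [0, 1/9) → index 0
j=1: u_1=1/6 ∈ [1/6, 11/54) → index 2
j=2: u_2=17/66 ∈ [11/54, 5/18) → index 3
j=3: u_3=23/66 ∈ [5/18, 4/9) → index 4
j=4: u_4=29/66 ∈ [5/18, 4/9) → index 4
j=5: u_5=35/66 ∈ [14/27, 11/18) → index 7
j=6: u_6=41/66 ∈ [11/18, 37/54) → index 8
j=7: u_7=47/66 ∈ [37/54, 5/6) → index 9
j=8: u_8=53/66 ∈ [37/54, 5/6) → index 9
j=9: u_9=59/66 ∈ [5/6, 1) → index 10
j=10: u_10=65/66 ∈ [5/6, 1) → index 10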